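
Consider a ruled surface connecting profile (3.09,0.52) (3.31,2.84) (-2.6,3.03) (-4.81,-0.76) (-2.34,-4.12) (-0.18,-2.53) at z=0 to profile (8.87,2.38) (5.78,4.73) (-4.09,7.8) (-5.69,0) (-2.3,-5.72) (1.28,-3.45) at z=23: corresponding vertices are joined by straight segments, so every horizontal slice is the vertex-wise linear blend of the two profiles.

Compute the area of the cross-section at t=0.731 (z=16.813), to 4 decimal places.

Area at t=0.731: 86.0160

Cross-section at t=0.731: each vertex is (1-t)·p0[i] + t·p1[i].
  v1: (1-0.731)·(3.09,0.52) + 0.731·(8.87,2.38) = (7.3152,1.8797)
  v2: (1-0.731)·(3.31,2.84) + 0.731·(5.78,4.73) = (5.1156,4.2216)
  v3: (1-0.731)·(-2.6,3.03) + 0.731·(-4.09,7.8) = (-3.6892,6.5169)
  v4: (1-0.731)·(-4.81,-0.76) + 0.731·(-5.69,0) = (-5.4533,-0.2044)
  v5: (1-0.731)·(-2.34,-4.12) + 0.731·(-2.3,-5.72) = (-2.3108,-5.2896)
  v6: (1-0.731)·(-0.18,-2.53) + 0.731·(1.28,-3.45) = (0.8873,-3.2025)
Shoelace sum Σ(x_i·y_{i+1} − x_{i+1}·y_i):
  i=1: 7.3152·4.2216 − 5.1156·1.8797 = +21.2662 (running +21.2662)
  i=2: 5.1156·6.5169 − -3.6892·4.2216 = +48.9118 (running +70.1779)
  i=3: -3.6892·-0.2044 − -5.4533·6.5169 = +36.2925 (running +106.4704)
  i=4: -5.4533·-5.2896 − -2.3108·-0.2044 = +28.3733 (running +134.8437)
  i=5: -2.3108·-3.2025 − 0.8873·-5.2896 = +12.0935 (running +146.9372)
  i=6: 0.8873·1.8797 − 7.3152·-3.2025 = +25.0948 (running +172.0320)
Area = |Σ|/2 = |172.0320|/2 = 86.0160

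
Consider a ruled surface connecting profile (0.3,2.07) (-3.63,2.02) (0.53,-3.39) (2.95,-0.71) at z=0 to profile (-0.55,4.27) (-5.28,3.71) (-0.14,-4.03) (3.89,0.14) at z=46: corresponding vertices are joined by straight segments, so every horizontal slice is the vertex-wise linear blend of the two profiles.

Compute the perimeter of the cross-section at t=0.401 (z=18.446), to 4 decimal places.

Cross-section at t=0.401: each vertex is (1-t)·p0[i] + t·p1[i].
  v1: (1-0.401)·(0.3,2.07) + 0.401·(-0.55,4.27) = (-0.0409,2.9522)
  v2: (1-0.401)·(-3.63,2.02) + 0.401·(-5.28,3.71) = (-4.2916,2.6977)
  v3: (1-0.401)·(0.53,-3.39) + 0.401·(-0.14,-4.03) = (0.2613,-3.6466)
  v4: (1-0.401)·(2.95,-0.71) + 0.401·(3.89,0.14) = (3.3269,-0.3691)
Perimeter = Σ |v_{i+1} − v_i|:
  edge 1→2: √(-4.2508² + -0.2545²) = 4.2584 (running 4.2584)
  edge 2→3: √(4.5530² + -6.3443²) = 7.8090 (running 12.0674)
  edge 3→4: √(3.0656² + 3.2775²) = 4.4878 (running 16.5551)
  edge 4→1: √(-3.3678² + 3.3213²) = 4.7301 (running 21.2852)
Perimeter = 21.2852

Perimeter at t=0.401: 21.2852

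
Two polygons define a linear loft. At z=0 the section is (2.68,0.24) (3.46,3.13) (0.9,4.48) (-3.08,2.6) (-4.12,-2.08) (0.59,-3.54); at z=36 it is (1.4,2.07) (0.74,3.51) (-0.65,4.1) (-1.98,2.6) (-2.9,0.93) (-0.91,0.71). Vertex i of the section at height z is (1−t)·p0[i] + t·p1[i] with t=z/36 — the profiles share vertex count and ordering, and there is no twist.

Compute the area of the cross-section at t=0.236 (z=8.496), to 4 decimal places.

Area at t=0.236: 30.1247

Cross-section at t=0.236: each vertex is (1-t)·p0[i] + t·p1[i].
  v1: (1-0.236)·(2.68,0.24) + 0.236·(1.4,2.07) = (2.3779,0.6719)
  v2: (1-0.236)·(3.46,3.13) + 0.236·(0.74,3.51) = (2.8181,3.2197)
  v3: (1-0.236)·(0.9,4.48) + 0.236·(-0.65,4.1) = (0.5342,4.3903)
  v4: (1-0.236)·(-3.08,2.6) + 0.236·(-1.98,2.6) = (-2.8204,2.6000)
  v5: (1-0.236)·(-4.12,-2.08) + 0.236·(-2.9,0.93) = (-3.8321,-1.3696)
  v6: (1-0.236)·(0.59,-3.54) + 0.236·(-0.91,0.71) = (0.2360,-2.5370)
Shoelace sum Σ(x_i·y_{i+1} − x_{i+1}·y_i):
  i=1: 2.3779·3.2197 − 2.8181·0.6719 = +5.7627 (running +5.7627)
  i=2: 2.8181·4.3903 − 0.5342·3.2197 = +10.6523 (running +16.4150)
  i=3: 0.5342·2.6000 − -2.8204·4.3903 = +13.7714 (running +30.1864)
  i=4: -2.8204·-1.3696 − -3.8321·2.6000 = +13.8263 (running +44.0128)
  i=5: -3.8321·-2.5370 − 0.2360·-1.3696 = +10.0452 (running +54.0580)
  i=6: 0.2360·0.6719 − 2.3779·-2.5370 = +6.1913 (running +60.2493)
Area = |Σ|/2 = |60.2493|/2 = 30.1247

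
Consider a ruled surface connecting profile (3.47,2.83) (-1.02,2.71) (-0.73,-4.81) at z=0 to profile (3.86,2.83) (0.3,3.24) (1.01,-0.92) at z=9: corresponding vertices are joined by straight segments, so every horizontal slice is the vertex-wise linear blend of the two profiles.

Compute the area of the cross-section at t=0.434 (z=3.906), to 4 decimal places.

Cross-section at t=0.434: each vertex is (1-t)·p0[i] + t·p1[i].
  v1: (1-0.434)·(3.47,2.83) + 0.434·(3.86,2.83) = (3.6393,2.8300)
  v2: (1-0.434)·(-1.02,2.71) + 0.434·(0.3,3.24) = (-0.4471,2.9400)
  v3: (1-0.434)·(-0.73,-4.81) + 0.434·(1.01,-0.92) = (0.0252,-3.1217)
Shoelace sum Σ(x_i·y_{i+1} − x_{i+1}·y_i):
  i=1: 3.6393·2.9400 − -0.4471·2.8300 = +11.9648 (running +11.9648)
  i=2: -0.4471·-3.1217 − 0.0252·2.9400 = +1.3218 (running +13.2867)
  i=3: 0.0252·2.8300 − 3.6393·-3.1217 = +11.4320 (running +24.7187)
Area = |Σ|/2 = |24.7187|/2 = 12.3593

Area at t=0.434: 12.3593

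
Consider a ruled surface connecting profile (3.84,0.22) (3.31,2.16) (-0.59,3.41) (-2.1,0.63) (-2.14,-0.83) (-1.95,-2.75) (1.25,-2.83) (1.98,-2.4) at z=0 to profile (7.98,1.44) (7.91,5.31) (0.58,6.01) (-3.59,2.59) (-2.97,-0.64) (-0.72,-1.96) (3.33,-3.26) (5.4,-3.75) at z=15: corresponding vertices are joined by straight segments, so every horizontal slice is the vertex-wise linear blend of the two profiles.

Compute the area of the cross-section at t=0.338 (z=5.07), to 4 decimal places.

Area at t=0.338: 43.1487

Cross-section at t=0.338: each vertex is (1-t)·p0[i] + t·p1[i].
  v1: (1-0.338)·(3.84,0.22) + 0.338·(7.98,1.44) = (5.2393,0.6324)
  v2: (1-0.338)·(3.31,2.16) + 0.338·(7.91,5.31) = (4.8648,3.2247)
  v3: (1-0.338)·(-0.59,3.41) + 0.338·(0.58,6.01) = (-0.1945,4.2888)
  v4: (1-0.338)·(-2.1,0.63) + 0.338·(-3.59,2.59) = (-2.6036,1.2925)
  v5: (1-0.338)·(-2.14,-0.83) + 0.338·(-2.97,-0.64) = (-2.4205,-0.7658)
  v6: (1-0.338)·(-1.95,-2.75) + 0.338·(-0.72,-1.96) = (-1.5343,-2.4830)
  v7: (1-0.338)·(1.25,-2.83) + 0.338·(3.33,-3.26) = (1.9530,-2.9753)
  v8: (1-0.338)·(1.98,-2.4) + 0.338·(5.4,-3.75) = (3.1360,-2.8563)
Shoelace sum Σ(x_i·y_{i+1} − x_{i+1}·y_i):
  i=1: 5.2393·3.2247 − 4.8648·0.6324 = +13.8189 (running +13.8189)
  i=2: 4.8648·4.2888 − -0.1945·3.2247 = +21.4915 (running +35.3104)
  i=3: -0.1945·1.2925 − -2.6036·4.2888 = +10.9150 (running +46.2254)
  i=4: -2.6036·-0.7658 − -2.4205·1.2925 = +5.1223 (running +51.3477)
  i=5: -2.4205·-2.4830 − -1.5343·-0.7658 = +4.8352 (running +56.1829)
  i=6: -1.5343·-2.9753 − 1.9530·-2.4830 = +9.4143 (running +65.5972)
  i=7: 1.9530·-2.8563 − 3.1360·-2.9753 = +3.7521 (running +69.3493)
  i=8: 3.1360·0.6324 − 5.2393·-2.8563 = +16.9481 (running +86.2974)
Area = |Σ|/2 = |86.2974|/2 = 43.1487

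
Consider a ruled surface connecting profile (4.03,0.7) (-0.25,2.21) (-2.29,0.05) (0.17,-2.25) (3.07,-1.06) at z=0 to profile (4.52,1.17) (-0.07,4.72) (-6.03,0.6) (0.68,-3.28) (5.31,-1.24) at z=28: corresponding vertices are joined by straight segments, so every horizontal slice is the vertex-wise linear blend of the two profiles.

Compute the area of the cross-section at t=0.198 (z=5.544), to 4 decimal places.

Area at t=0.198: 21.2691

Cross-section at t=0.198: each vertex is (1-t)·p0[i] + t·p1[i].
  v1: (1-0.198)·(4.03,0.7) + 0.198·(4.52,1.17) = (4.1270,0.7931)
  v2: (1-0.198)·(-0.25,2.21) + 0.198·(-0.07,4.72) = (-0.2144,2.7070)
  v3: (1-0.198)·(-2.29,0.05) + 0.198·(-6.03,0.6) = (-3.0305,0.1589)
  v4: (1-0.198)·(0.17,-2.25) + 0.198·(0.68,-3.28) = (0.2710,-2.4539)
  v5: (1-0.198)·(3.07,-1.06) + 0.198·(5.31,-1.24) = (3.5135,-1.0956)
Shoelace sum Σ(x_i·y_{i+1} − x_{i+1}·y_i):
  i=1: 4.1270·2.7070 − -0.2144·0.7931 = +11.3418 (running +11.3418)
  i=2: -0.2144·0.1589 − -3.0305·2.7070 = +8.1695 (running +19.5113)
  i=3: -3.0305·-2.4539 − 0.2710·0.1589 = +7.3937 (running +26.9049)
  i=4: 0.2710·-1.0956 − 3.5135·-2.4539 = +8.3251 (running +35.2300)
  i=5: 3.5135·0.7931 − 4.1270·-1.0956 = +7.3082 (running +42.5381)
Area = |Σ|/2 = |42.5381|/2 = 21.2691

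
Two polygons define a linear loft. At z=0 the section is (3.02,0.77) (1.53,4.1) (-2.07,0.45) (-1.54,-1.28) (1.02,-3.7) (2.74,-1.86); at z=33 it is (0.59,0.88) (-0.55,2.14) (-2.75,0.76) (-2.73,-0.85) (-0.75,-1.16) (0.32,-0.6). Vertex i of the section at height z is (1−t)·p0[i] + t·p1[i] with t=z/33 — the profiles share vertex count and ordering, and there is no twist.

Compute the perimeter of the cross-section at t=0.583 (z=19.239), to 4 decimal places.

Cross-section at t=0.583: each vertex is (1-t)·p0[i] + t·p1[i].
  v1: (1-0.583)·(3.02,0.77) + 0.583·(0.59,0.88) = (1.6033,0.8341)
  v2: (1-0.583)·(1.53,4.1) + 0.583·(-0.55,2.14) = (0.3174,2.9573)
  v3: (1-0.583)·(-2.07,0.45) + 0.583·(-2.75,0.76) = (-2.4664,0.6307)
  v4: (1-0.583)·(-1.54,-1.28) + 0.583·(-2.73,-0.85) = (-2.2338,-1.0293)
  v5: (1-0.583)·(1.02,-3.7) + 0.583·(-0.75,-1.16) = (-0.0119,-2.2192)
  v6: (1-0.583)·(2.74,-1.86) + 0.583·(0.32,-0.6) = (1.3291,-1.1254)
Perimeter = Σ |v_{i+1} − v_i|:
  edge 1→2: √(-1.2859² + 2.1232²) = 2.4823 (running 2.4823)
  edge 2→3: √(-2.7838² + -2.3266²) = 3.6280 (running 6.1103)
  edge 3→4: √(0.2327² + -1.6600²) = 1.6763 (running 7.7865)
  edge 4→5: √(2.2219² + -1.1899²) = 2.5204 (running 10.3070)
  edge 5→6: √(1.3411² + 1.0938²) = 1.7305 (running 12.0375)
  edge 6→1: √(0.2742² + 1.9596²) = 1.9786 (running 14.0161)
Perimeter = 14.0161

Perimeter at t=0.583: 14.0161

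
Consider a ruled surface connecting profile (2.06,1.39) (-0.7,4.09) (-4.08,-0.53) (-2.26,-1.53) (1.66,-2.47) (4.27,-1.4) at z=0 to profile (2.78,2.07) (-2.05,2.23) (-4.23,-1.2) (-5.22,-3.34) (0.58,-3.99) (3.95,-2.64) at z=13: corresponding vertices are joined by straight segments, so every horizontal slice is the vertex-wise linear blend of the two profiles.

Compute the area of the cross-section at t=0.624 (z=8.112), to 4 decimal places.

Area at t=0.624: 36.1577

Cross-section at t=0.624: each vertex is (1-t)·p0[i] + t·p1[i].
  v1: (1-0.624)·(2.06,1.39) + 0.624·(2.78,2.07) = (2.5093,1.8143)
  v2: (1-0.624)·(-0.7,4.09) + 0.624·(-2.05,2.23) = (-1.5424,2.9294)
  v3: (1-0.624)·(-4.08,-0.53) + 0.624·(-4.23,-1.2) = (-4.1736,-0.9481)
  v4: (1-0.624)·(-2.26,-1.53) + 0.624·(-5.22,-3.34) = (-4.1070,-2.6594)
  v5: (1-0.624)·(1.66,-2.47) + 0.624·(0.58,-3.99) = (0.9861,-3.4185)
  v6: (1-0.624)·(4.27,-1.4) + 0.624·(3.95,-2.64) = (4.0703,-2.1738)
Shoelace sum Σ(x_i·y_{i+1} − x_{i+1}·y_i):
  i=1: 2.5093·2.9294 − -1.5424·1.8143 = +10.1490 (running +10.1490)
  i=2: -1.5424·-0.9481 − -4.1736·2.9294 = +13.6883 (running +23.8373)
  i=3: -4.1736·-2.6594 − -4.1070·-0.9481 = +7.2056 (running +31.0429)
  i=4: -4.1070·-3.4185 − 0.9861·-2.6594 = +16.6623 (running +47.7052)
  i=5: 0.9861·-2.1738 − 4.0703·-3.4185 = +11.7708 (running +59.4760)
  i=6: 4.0703·1.8143 − 2.5093·-2.1738 = +12.8394 (running +72.3154)
Area = |Σ|/2 = |72.3154|/2 = 36.1577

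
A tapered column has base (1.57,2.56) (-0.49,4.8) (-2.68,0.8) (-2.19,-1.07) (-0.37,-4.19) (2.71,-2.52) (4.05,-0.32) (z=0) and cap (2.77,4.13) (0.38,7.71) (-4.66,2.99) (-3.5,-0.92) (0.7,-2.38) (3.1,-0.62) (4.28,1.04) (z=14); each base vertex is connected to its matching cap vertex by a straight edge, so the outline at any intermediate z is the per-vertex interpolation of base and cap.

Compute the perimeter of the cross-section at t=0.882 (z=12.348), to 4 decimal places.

Perimeter at t=0.882: 27.4390

Cross-section at t=0.882: each vertex is (1-t)·p0[i] + t·p1[i].
  v1: (1-0.882)·(1.57,2.56) + 0.882·(2.77,4.13) = (2.6284,3.9447)
  v2: (1-0.882)·(-0.49,4.8) + 0.882·(0.38,7.71) = (0.2773,7.3666)
  v3: (1-0.882)·(-2.68,0.8) + 0.882·(-4.66,2.99) = (-4.4264,2.7316)
  v4: (1-0.882)·(-2.19,-1.07) + 0.882·(-3.5,-0.92) = (-3.3454,-0.9377)
  v5: (1-0.882)·(-0.37,-4.19) + 0.882·(0.7,-2.38) = (0.5737,-2.5936)
  v6: (1-0.882)·(2.71,-2.52) + 0.882·(3.1,-0.62) = (3.0540,-0.8442)
  v7: (1-0.882)·(4.05,-0.32) + 0.882·(4.28,1.04) = (4.2529,0.8795)
Perimeter = Σ |v_{i+1} − v_i|:
  edge 1→2: √(-2.3511² + 3.4219²) = 4.1517 (running 4.1517)
  edge 2→3: √(-4.7037² + -4.6350²) = 6.6037 (running 10.7554)
  edge 3→4: √(1.0809² + -3.6693²) = 3.8252 (running 14.5806)
  edge 4→5: √(3.9192² + -1.6559²) = 4.2546 (running 18.8352)
  edge 5→6: √(2.4802² + 1.7494²) = 3.0351 (running 21.8703)
  edge 6→7: √(1.1989² + 1.7237²) = 2.0996 (running 23.9699)
  edge 7→1: √(-1.6245² + 3.0652²) = 3.4691 (running 27.4390)
Perimeter = 27.4390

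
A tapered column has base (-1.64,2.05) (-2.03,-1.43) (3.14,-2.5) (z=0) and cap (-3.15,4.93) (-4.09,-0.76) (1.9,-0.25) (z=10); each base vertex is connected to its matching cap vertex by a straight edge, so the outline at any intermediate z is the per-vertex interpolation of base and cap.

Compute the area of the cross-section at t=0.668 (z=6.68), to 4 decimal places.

Cross-section at t=0.668: each vertex is (1-t)·p0[i] + t·p1[i].
  v1: (1-0.668)·(-1.64,2.05) + 0.668·(-3.15,4.93) = (-2.6487,3.9738)
  v2: (1-0.668)·(-2.03,-1.43) + 0.668·(-4.09,-0.76) = (-3.4061,-0.9824)
  v3: (1-0.668)·(3.14,-2.5) + 0.668·(1.9,-0.25) = (2.3117,-0.9970)
Shoelace sum Σ(x_i·y_{i+1} − x_{i+1}·y_i):
  i=1: -2.6487·-0.9824 − -3.4061·3.9738 = +16.1374 (running +16.1374)
  i=2: -3.4061·-0.9970 − 2.3117·-0.9824 = +5.6669 (running +21.8043)
  i=3: 2.3117·3.9738 − -2.6487·-0.9970 = +6.5455 (running +28.3498)
Area = |Σ|/2 = |28.3498|/2 = 14.1749

Area at t=0.668: 14.1749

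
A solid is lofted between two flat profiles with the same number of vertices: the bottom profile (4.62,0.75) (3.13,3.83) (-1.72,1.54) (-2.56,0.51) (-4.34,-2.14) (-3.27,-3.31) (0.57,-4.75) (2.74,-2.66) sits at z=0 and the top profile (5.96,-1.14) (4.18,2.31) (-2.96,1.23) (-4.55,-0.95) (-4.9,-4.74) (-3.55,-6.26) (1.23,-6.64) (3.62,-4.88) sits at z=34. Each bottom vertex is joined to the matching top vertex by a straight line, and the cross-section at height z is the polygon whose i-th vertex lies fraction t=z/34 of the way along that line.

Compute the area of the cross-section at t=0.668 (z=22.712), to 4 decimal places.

Area at t=0.668: 61.7997

Cross-section at t=0.668: each vertex is (1-t)·p0[i] + t·p1[i].
  v1: (1-0.668)·(4.62,0.75) + 0.668·(5.96,-1.14) = (5.5151,-0.5125)
  v2: (1-0.668)·(3.13,3.83) + 0.668·(4.18,2.31) = (3.8314,2.8146)
  v3: (1-0.668)·(-1.72,1.54) + 0.668·(-2.96,1.23) = (-2.5483,1.3329)
  v4: (1-0.668)·(-2.56,0.51) + 0.668·(-4.55,-0.95) = (-3.8893,-0.4653)
  v5: (1-0.668)·(-4.34,-2.14) + 0.668·(-4.9,-4.74) = (-4.7141,-3.8768)
  v6: (1-0.668)·(-3.27,-3.31) + 0.668·(-3.55,-6.26) = (-3.4570,-5.2806)
  v7: (1-0.668)·(0.57,-4.75) + 0.668·(1.23,-6.64) = (1.0109,-6.0125)
  v8: (1-0.668)·(2.74,-2.66) + 0.668·(3.62,-4.88) = (3.3278,-4.1430)
Shoelace sum Σ(x_i·y_{i+1} − x_{i+1}·y_i):
  i=1: 5.5151·2.8146 − 3.8314·-0.5125 = +17.4867 (running +17.4867)
  i=2: 3.8314·1.3329 − -2.5483·2.8146 = +12.2796 (running +29.7663)
  i=3: -2.5483·-0.4653 − -3.8893·1.3329 = +6.3698 (running +36.1361)
  i=4: -3.8893·-3.8768 − -4.7141·-0.4653 = +12.8847 (running +49.0209)
  i=5: -4.7141·-5.2806 − -3.4570·-3.8768 = +11.4909 (running +60.5118)
  i=6: -3.4570·-6.0125 − 1.0109·-5.2806 = +26.1236 (running +86.6354)
  i=7: 1.0109·-4.1430 − 3.3278·-6.0125 = +15.8207 (running +102.4560)
  i=8: 3.3278·-0.5125 − 5.5151·-4.1430 = +21.1433 (running +123.5994)
Area = |Σ|/2 = |123.5994|/2 = 61.7997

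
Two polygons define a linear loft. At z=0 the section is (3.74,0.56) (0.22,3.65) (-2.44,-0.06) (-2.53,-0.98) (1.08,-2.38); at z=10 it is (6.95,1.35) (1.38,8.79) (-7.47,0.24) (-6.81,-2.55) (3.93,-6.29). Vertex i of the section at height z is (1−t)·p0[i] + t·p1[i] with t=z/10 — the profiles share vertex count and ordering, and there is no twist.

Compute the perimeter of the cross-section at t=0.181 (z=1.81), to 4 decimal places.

Cross-section at t=0.181: each vertex is (1-t)·p0[i] + t·p1[i].
  v1: (1-0.181)·(3.74,0.56) + 0.181·(6.95,1.35) = (4.3210,0.7030)
  v2: (1-0.181)·(0.22,3.65) + 0.181·(1.38,8.79) = (0.4300,4.5803)
  v3: (1-0.181)·(-2.44,-0.06) + 0.181·(-7.47,0.24) = (-3.3504,-0.0057)
  v4: (1-0.181)·(-2.53,-0.98) + 0.181·(-6.81,-2.55) = (-3.3047,-1.2642)
  v5: (1-0.181)·(1.08,-2.38) + 0.181·(3.93,-6.29) = (1.5958,-3.0877)
Perimeter = Σ |v_{i+1} − v_i|:
  edge 1→2: √(-3.8911² + 3.8773²) = 5.4931 (running 5.4931)
  edge 2→3: √(-3.7804² + -4.5860²) = 5.9433 (running 11.4364)
  edge 3→4: √(0.0458² + -1.2585²) = 1.2593 (running 12.6957)
  edge 4→5: √(4.9005² + -1.8235²) = 5.2288 (running 17.9245)
  edge 5→1: √(2.7252² + 3.7907²) = 4.6686 (running 22.5931)
Perimeter = 22.5931

Perimeter at t=0.181: 22.5931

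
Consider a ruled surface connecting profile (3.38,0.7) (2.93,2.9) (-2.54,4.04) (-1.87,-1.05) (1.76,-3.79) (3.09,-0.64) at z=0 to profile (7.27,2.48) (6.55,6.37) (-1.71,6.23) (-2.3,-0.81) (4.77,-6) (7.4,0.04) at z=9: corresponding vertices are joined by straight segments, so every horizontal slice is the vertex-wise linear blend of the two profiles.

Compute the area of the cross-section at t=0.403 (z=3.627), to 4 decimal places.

Cross-section at t=0.403: each vertex is (1-t)·p0[i] + t·p1[i].
  v1: (1-0.403)·(3.38,0.7) + 0.403·(7.27,2.48) = (4.9477,1.4173)
  v2: (1-0.403)·(2.93,2.9) + 0.403·(6.55,6.37) = (4.3889,4.2984)
  v3: (1-0.403)·(-2.54,4.04) + 0.403·(-1.71,6.23) = (-2.2055,4.9226)
  v4: (1-0.403)·(-1.87,-1.05) + 0.403·(-2.3,-0.81) = (-2.0433,-0.9533)
  v5: (1-0.403)·(1.76,-3.79) + 0.403·(4.77,-6) = (2.9730,-4.6806)
  v6: (1-0.403)·(3.09,-0.64) + 0.403·(7.4,0.04) = (4.8269,-0.3660)
Shoelace sum Σ(x_i·y_{i+1} − x_{i+1}·y_i):
  i=1: 4.9477·4.2984 − 4.3889·1.4173 = +15.0466 (running +15.0466)
  i=2: 4.3889·4.9226 − -2.2055·4.2984 = +31.0847 (running +46.1313)
  i=3: -2.2055·-0.9533 − -2.0433·4.9226 = +12.1607 (running +58.2920)
  i=4: -2.0433·-4.6806 − 2.9730·-0.9533 = +12.3980 (running +70.6900)
  i=5: 2.9730·-0.3660 − 4.8269·-4.6806 = +21.5051 (running +92.1950)
  i=6: 4.8269·1.4173 − 4.9477·-0.3660 = +8.6521 (running +100.8471)
Area = |Σ|/2 = |100.8471|/2 = 50.4235

Area at t=0.403: 50.4235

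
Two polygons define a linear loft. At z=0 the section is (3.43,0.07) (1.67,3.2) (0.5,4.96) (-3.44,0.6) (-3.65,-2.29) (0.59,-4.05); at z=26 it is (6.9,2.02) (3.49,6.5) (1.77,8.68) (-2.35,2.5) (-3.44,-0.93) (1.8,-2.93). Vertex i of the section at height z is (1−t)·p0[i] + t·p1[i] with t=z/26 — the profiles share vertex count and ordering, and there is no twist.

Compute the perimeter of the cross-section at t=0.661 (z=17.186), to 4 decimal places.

Perimeter at t=0.661: 29.3420

Cross-section at t=0.661: each vertex is (1-t)·p0[i] + t·p1[i].
  v1: (1-0.661)·(3.43,0.07) + 0.661·(6.9,2.02) = (5.7237,1.3590)
  v2: (1-0.661)·(1.67,3.2) + 0.661·(3.49,6.5) = (2.8730,5.3813)
  v3: (1-0.661)·(0.5,4.96) + 0.661·(1.77,8.68) = (1.3395,7.4189)
  v4: (1-0.661)·(-3.44,0.6) + 0.661·(-2.35,2.5) = (-2.7195,1.8559)
  v5: (1-0.661)·(-3.65,-2.29) + 0.661·(-3.44,-0.93) = (-3.5112,-1.3910)
  v6: (1-0.661)·(0.59,-4.05) + 0.661·(1.8,-2.93) = (1.3898,-3.3097)
Perimeter = Σ |v_{i+1} − v_i|:
  edge 1→2: √(-2.8507² + 4.0223²) = 4.9301 (running 4.9301)
  edge 2→3: √(-1.5335² + 2.0376²) = 2.5502 (running 7.4803)
  edge 3→4: √(-4.0590² + -5.5630²) = 6.8864 (running 14.3667)
  edge 4→5: √(-0.7917² + -3.2469²) = 3.3421 (running 17.7088)
  edge 5→6: √(4.9010² + -1.9186²) = 5.2632 (running 22.9719)
  edge 6→1: √(4.3339² + 4.6686²) = 6.3701 (running 29.3420)
Perimeter = 29.3420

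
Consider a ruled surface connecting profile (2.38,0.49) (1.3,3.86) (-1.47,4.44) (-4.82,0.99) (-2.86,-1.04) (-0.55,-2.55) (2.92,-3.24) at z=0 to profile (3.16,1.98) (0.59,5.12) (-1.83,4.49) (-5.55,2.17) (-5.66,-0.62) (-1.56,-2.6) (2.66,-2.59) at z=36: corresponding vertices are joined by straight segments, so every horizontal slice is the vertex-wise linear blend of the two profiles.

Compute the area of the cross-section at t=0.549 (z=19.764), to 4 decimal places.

Area at t=0.549: 43.8900

Cross-section at t=0.549: each vertex is (1-t)·p0[i] + t·p1[i].
  v1: (1-0.549)·(2.38,0.49) + 0.549·(3.16,1.98) = (2.8082,1.3080)
  v2: (1-0.549)·(1.3,3.86) + 0.549·(0.59,5.12) = (0.9102,4.5517)
  v3: (1-0.549)·(-1.47,4.44) + 0.549·(-1.83,4.49) = (-1.6676,4.4675)
  v4: (1-0.549)·(-4.82,0.99) + 0.549·(-5.55,2.17) = (-5.2208,1.6378)
  v5: (1-0.549)·(-2.86,-1.04) + 0.549·(-5.66,-0.62) = (-4.3972,-0.8094)
  v6: (1-0.549)·(-0.55,-2.55) + 0.549·(-1.56,-2.6) = (-1.1045,-2.5774)
  v7: (1-0.549)·(2.92,-3.24) + 0.549·(2.66,-2.59) = (2.7773,-2.8831)
Shoelace sum Σ(x_i·y_{i+1} − x_{i+1}·y_i):
  i=1: 2.8082·4.5517 − 0.9102·1.3080 = +11.5917 (running +11.5917)
  i=2: 0.9102·4.4675 − -1.6676·4.5517 = +11.6570 (running +23.2487)
  i=3: -1.6676·1.6378 − -5.2208·4.4675 = +20.5922 (running +43.8409)
  i=4: -5.2208·-0.8094 − -4.3972·1.6378 = +11.4276 (running +55.2686)
  i=5: -4.3972·-2.5774 − -1.1045·-0.8094 = +10.4396 (running +65.7081)
  i=6: -1.1045·-2.8831 − 2.7773·-2.5774 = +10.3427 (running +76.0508)
  i=7: 2.7773·1.3080 − 2.8082·-2.8831 = +11.7292 (running +87.7800)
Area = |Σ|/2 = |87.7800|/2 = 43.8900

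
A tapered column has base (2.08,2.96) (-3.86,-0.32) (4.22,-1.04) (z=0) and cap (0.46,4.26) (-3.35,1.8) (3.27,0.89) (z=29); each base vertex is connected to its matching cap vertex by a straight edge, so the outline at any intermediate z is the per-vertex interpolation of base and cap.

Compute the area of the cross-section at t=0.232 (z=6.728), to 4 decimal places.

Cross-section at t=0.232: each vertex is (1-t)·p0[i] + t·p1[i].
  v1: (1-0.232)·(2.08,2.96) + 0.232·(0.46,4.26) = (1.7042,3.2616)
  v2: (1-0.232)·(-3.86,-0.32) + 0.232·(-3.35,1.8) = (-3.7417,0.1718)
  v3: (1-0.232)·(4.22,-1.04) + 0.232·(3.27,0.89) = (3.9996,-0.5922)
Shoelace sum Σ(x_i·y_{i+1} − x_{i+1}·y_i):
  i=1: 1.7042·0.1718 − -3.7417·3.2616 = +12.4967 (running +12.4967)
  i=2: -3.7417·-0.5922 − 3.9996·0.1718 = +1.5287 (running +14.0254)
  i=3: 3.9996·3.2616 − 1.7042·-0.5922 = +14.0544 (running +28.0798)
Area = |Σ|/2 = |28.0798|/2 = 14.0399

Area at t=0.232: 14.0399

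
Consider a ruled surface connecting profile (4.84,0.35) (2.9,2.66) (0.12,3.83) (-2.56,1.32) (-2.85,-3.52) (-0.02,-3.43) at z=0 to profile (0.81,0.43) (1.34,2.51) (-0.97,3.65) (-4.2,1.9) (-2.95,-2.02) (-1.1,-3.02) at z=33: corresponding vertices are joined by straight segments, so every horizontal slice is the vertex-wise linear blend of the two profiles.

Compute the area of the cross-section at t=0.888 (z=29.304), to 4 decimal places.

Area at t=0.888: 23.9697

Cross-section at t=0.888: each vertex is (1-t)·p0[i] + t·p1[i].
  v1: (1-0.888)·(4.84,0.35) + 0.888·(0.81,0.43) = (1.2614,0.4210)
  v2: (1-0.888)·(2.9,2.66) + 0.888·(1.34,2.51) = (1.5147,2.5268)
  v3: (1-0.888)·(0.12,3.83) + 0.888·(-0.97,3.65) = (-0.8479,3.6702)
  v4: (1-0.888)·(-2.56,1.32) + 0.888·(-4.2,1.9) = (-4.0163,1.8350)
  v5: (1-0.888)·(-2.85,-3.52) + 0.888·(-2.95,-2.02) = (-2.9388,-2.1880)
  v6: (1-0.888)·(-0.02,-3.43) + 0.888·(-1.1,-3.02) = (-0.9790,-3.0659)
Shoelace sum Σ(x_i·y_{i+1} − x_{i+1}·y_i):
  i=1: 1.2614·2.5268 − 1.5147·0.4210 = +2.5494 (running +2.5494)
  i=2: 1.5147·3.6702 − -0.8479·2.5268 = +7.7018 (running +10.2512)
  i=3: -0.8479·1.8350 − -4.0163·3.6702 = +13.1846 (running +23.4358)
  i=4: -4.0163·-2.1880 − -2.9388·1.8350 = +14.1805 (running +37.6163)
  i=5: -2.9388·-3.0659 − -0.9790·-2.1880 = +6.8680 (running +44.4843)
  i=6: -0.9790·0.4210 − 1.2614·-3.0659 = +3.4550 (running +47.9393)
Area = |Σ|/2 = |47.9393|/2 = 23.9697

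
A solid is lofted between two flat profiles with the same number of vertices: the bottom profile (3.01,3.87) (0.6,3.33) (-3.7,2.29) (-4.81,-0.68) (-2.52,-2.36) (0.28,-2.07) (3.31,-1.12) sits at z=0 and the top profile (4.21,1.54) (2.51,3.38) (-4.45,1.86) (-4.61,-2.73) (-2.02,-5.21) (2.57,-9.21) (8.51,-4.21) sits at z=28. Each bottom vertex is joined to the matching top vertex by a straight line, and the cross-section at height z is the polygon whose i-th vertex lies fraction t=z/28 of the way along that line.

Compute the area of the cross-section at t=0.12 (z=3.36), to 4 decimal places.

Cross-section at t=0.12: each vertex is (1-t)·p0[i] + t·p1[i].
  v1: (1-0.12)·(3.01,3.87) + 0.12·(4.21,1.54) = (3.1540,3.5904)
  v2: (1-0.12)·(0.6,3.33) + 0.12·(2.51,3.38) = (0.8292,3.3360)
  v3: (1-0.12)·(-3.7,2.29) + 0.12·(-4.45,1.86) = (-3.7900,2.2384)
  v4: (1-0.12)·(-4.81,-0.68) + 0.12·(-4.61,-2.73) = (-4.7860,-0.9260)
  v5: (1-0.12)·(-2.52,-2.36) + 0.12·(-2.02,-5.21) = (-2.4600,-2.7020)
  v6: (1-0.12)·(0.28,-2.07) + 0.12·(2.57,-9.21) = (0.5548,-2.9268)
  v7: (1-0.12)·(3.31,-1.12) + 0.12·(8.51,-4.21) = (3.9340,-1.4908)
Shoelace sum Σ(x_i·y_{i+1} − x_{i+1}·y_i):
  i=1: 3.1540·3.3360 − 0.8292·3.5904 = +7.5446 (running +7.5446)
  i=2: 0.8292·2.2384 − -3.7900·3.3360 = +14.4995 (running +22.0441)
  i=3: -3.7900·-0.9260 − -4.7860·2.2384 = +14.2225 (running +36.2666)
  i=4: -4.7860·-2.7020 − -2.4600·-0.9260 = +10.6538 (running +46.9204)
  i=5: -2.4600·-2.9268 − 0.5548·-2.7020 = +8.6990 (running +55.6194)
  i=6: 0.5548·-1.4908 − 3.9340·-2.9268 = +10.6869 (running +66.3064)
  i=7: 3.9340·3.5904 − 3.1540·-1.4908 = +18.8266 (running +85.1330)
Area = |Σ|/2 = |85.1330|/2 = 42.5665

Area at t=0.12: 42.5665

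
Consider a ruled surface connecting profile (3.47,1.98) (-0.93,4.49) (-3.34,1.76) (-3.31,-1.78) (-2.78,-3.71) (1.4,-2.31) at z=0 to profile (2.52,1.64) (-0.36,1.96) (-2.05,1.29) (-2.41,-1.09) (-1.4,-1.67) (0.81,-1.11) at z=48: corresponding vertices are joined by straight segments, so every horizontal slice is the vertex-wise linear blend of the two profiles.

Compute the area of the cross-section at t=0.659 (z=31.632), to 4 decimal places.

Area at t=0.659: 18.8718

Cross-section at t=0.659: each vertex is (1-t)·p0[i] + t·p1[i].
  v1: (1-0.659)·(3.47,1.98) + 0.659·(2.52,1.64) = (2.8440,1.7559)
  v2: (1-0.659)·(-0.93,4.49) + 0.659·(-0.36,1.96) = (-0.5544,2.8227)
  v3: (1-0.659)·(-3.34,1.76) + 0.659·(-2.05,1.29) = (-2.4899,1.4503)
  v4: (1-0.659)·(-3.31,-1.78) + 0.659·(-2.41,-1.09) = (-2.7169,-1.3253)
  v5: (1-0.659)·(-2.78,-3.71) + 0.659·(-1.4,-1.67) = (-1.8706,-2.3656)
  v6: (1-0.659)·(1.4,-2.31) + 0.659·(0.81,-1.11) = (1.0112,-1.5192)
Shoelace sum Σ(x_i·y_{i+1} − x_{i+1}·y_i):
  i=1: 2.8440·2.8227 − -0.5544·1.7559 = +9.0011 (running +9.0011)
  i=2: -0.5544·1.4503 − -2.4899·2.8227 = +6.2243 (running +15.2254)
  i=3: -2.4899·-1.3253 − -2.7169·1.4503 = +7.2401 (running +22.4655)
  i=4: -2.7169·-2.3656 − -1.8706·-1.3253 = +3.9481 (running +26.4137)
  i=5: -1.8706·-1.5192 − 1.0112·-2.3656 = +5.2339 (running +31.6476)
  i=6: 1.0112·1.7559 − 2.8440·-1.5192 = +6.0961 (running +37.7437)
Area = |Σ|/2 = |37.7437|/2 = 18.8718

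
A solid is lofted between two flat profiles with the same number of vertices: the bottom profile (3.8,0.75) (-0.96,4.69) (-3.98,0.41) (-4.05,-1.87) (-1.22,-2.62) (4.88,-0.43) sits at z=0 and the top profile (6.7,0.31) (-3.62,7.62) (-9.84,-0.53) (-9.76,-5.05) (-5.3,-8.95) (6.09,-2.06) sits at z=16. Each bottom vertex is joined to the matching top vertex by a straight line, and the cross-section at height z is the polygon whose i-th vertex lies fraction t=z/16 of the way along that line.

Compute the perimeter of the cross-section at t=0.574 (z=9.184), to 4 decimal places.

Cross-section at t=0.574: each vertex is (1-t)·p0[i] + t·p1[i].
  v1: (1-0.574)·(3.8,0.75) + 0.574·(6.7,0.31) = (5.4646,0.4974)
  v2: (1-0.574)·(-0.96,4.69) + 0.574·(-3.62,7.62) = (-2.4868,6.3718)
  v3: (1-0.574)·(-3.98,0.41) + 0.574·(-9.84,-0.53) = (-7.3436,-0.1296)
  v4: (1-0.574)·(-4.05,-1.87) + 0.574·(-9.76,-5.05) = (-7.3275,-3.6953)
  v5: (1-0.574)·(-1.22,-2.62) + 0.574·(-5.3,-8.95) = (-3.5619,-6.2534)
  v6: (1-0.574)·(4.88,-0.43) + 0.574·(6.09,-2.06) = (5.5745,-1.3656)
Perimeter = Σ |v_{i+1} − v_i|:
  edge 1→2: √(-7.9514² + 5.8744²) = 9.8860 (running 9.8860)
  edge 2→3: √(-4.8568² + -6.5014²) = 8.1152 (running 18.0012)
  edge 3→4: √(0.0161² + -3.5658²) = 3.5658 (running 21.5670)
  edge 4→5: √(3.7656² + -2.5581²) = 4.5523 (running 26.1194)
  edge 5→6: √(9.1365² + 4.8878²) = 10.3617 (running 36.4811)
  edge 6→1: √(-0.1099² + 1.8631²) = 1.8663 (running 38.3474)
Perimeter = 38.3474

Perimeter at t=0.574: 38.3474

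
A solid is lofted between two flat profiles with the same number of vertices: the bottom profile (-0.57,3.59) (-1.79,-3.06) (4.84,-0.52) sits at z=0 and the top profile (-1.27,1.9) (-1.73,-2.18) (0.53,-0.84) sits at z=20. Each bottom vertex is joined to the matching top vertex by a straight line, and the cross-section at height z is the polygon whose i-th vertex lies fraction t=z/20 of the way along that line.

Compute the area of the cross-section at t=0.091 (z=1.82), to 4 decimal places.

Cross-section at t=0.091: each vertex is (1-t)·p0[i] + t·p1[i].
  v1: (1-0.091)·(-0.57,3.59) + 0.091·(-1.27,1.9) = (-0.6337,3.4362)
  v2: (1-0.091)·(-1.79,-3.06) + 0.091·(-1.73,-2.18) = (-1.7845,-2.9799)
  v3: (1-0.091)·(4.84,-0.52) + 0.091·(0.53,-0.84) = (4.4478,-0.5491)
Shoelace sum Σ(x_i·y_{i+1} − x_{i+1}·y_i):
  i=1: -0.6337·-2.9799 − -1.7845·3.4362 = +8.0204 (running +8.0204)
  i=2: -1.7845·-0.5491 − 4.4478·-2.9799 = +14.2340 (running +22.2544)
  i=3: 4.4478·3.4362 − -0.6337·-0.5491 = +14.9356 (running +37.1900)
Area = |Σ|/2 = |37.1900|/2 = 18.5950

Area at t=0.091: 18.5950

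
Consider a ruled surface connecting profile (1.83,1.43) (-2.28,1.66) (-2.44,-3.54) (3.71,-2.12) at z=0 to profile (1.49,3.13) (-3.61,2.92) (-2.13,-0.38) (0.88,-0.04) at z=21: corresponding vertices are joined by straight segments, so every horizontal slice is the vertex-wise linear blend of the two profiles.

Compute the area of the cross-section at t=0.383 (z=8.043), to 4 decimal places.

Area at t=0.383: 18.9118

Cross-section at t=0.383: each vertex is (1-t)·p0[i] + t·p1[i].
  v1: (1-0.383)·(1.83,1.43) + 0.383·(1.49,3.13) = (1.6998,2.0811)
  v2: (1-0.383)·(-2.28,1.66) + 0.383·(-3.61,2.92) = (-2.7894,2.1426)
  v3: (1-0.383)·(-2.44,-3.54) + 0.383·(-2.13,-0.38) = (-2.3213,-2.3297)
  v4: (1-0.383)·(3.71,-2.12) + 0.383·(0.88,-0.04) = (2.6261,-1.3234)
Shoelace sum Σ(x_i·y_{i+1} − x_{i+1}·y_i):
  i=1: 1.6998·2.1426 − -2.7894·2.0811 = +9.4469 (running +9.4469)
  i=2: -2.7894·-2.3297 − -2.3213·2.1426 = +11.4720 (running +20.9189)
  i=3: -2.3213·-1.3234 − 2.6261·-2.3297 = +9.1900 (running +30.1089)
  i=4: 2.6261·2.0811 − 1.6998·-1.3234 = +7.7146 (running +37.8235)
Area = |Σ|/2 = |37.8235|/2 = 18.9118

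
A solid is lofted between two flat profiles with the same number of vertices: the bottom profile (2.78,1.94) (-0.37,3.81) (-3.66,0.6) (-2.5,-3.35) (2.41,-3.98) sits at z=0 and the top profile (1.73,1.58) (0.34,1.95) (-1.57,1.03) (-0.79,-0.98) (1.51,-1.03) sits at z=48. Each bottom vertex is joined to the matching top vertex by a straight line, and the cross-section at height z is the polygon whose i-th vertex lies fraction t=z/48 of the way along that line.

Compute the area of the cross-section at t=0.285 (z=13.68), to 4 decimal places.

Area at t=0.285: 25.9233

Cross-section at t=0.285: each vertex is (1-t)·p0[i] + t·p1[i].
  v1: (1-0.285)·(2.78,1.94) + 0.285·(1.73,1.58) = (2.4808,1.8374)
  v2: (1-0.285)·(-0.37,3.81) + 0.285·(0.34,1.95) = (-0.1677,3.2799)
  v3: (1-0.285)·(-3.66,0.6) + 0.285·(-1.57,1.03) = (-3.0644,0.7226)
  v4: (1-0.285)·(-2.5,-3.35) + 0.285·(-0.79,-0.98) = (-2.0127,-2.6746)
  v5: (1-0.285)·(2.41,-3.98) + 0.285·(1.51,-1.03) = (2.1535,-3.1393)
Shoelace sum Σ(x_i·y_{i+1} − x_{i+1}·y_i):
  i=1: 2.4808·3.2799 − -0.1677·1.8374 = +8.4447 (running +8.4447)
  i=2: -0.1677·0.7226 − -3.0644·3.2799 = +9.9296 (running +18.3743)
  i=3: -3.0644·-2.6746 − -2.0127·0.7226 = +9.6500 (running +28.0243)
  i=4: -2.0127·-3.1393 − 2.1535·-2.6746 = +12.0779 (running +40.1021)
  i=5: 2.1535·1.8374 − 2.4808·-3.1393 = +11.7445 (running +51.8467)
Area = |Σ|/2 = |51.8467|/2 = 25.9233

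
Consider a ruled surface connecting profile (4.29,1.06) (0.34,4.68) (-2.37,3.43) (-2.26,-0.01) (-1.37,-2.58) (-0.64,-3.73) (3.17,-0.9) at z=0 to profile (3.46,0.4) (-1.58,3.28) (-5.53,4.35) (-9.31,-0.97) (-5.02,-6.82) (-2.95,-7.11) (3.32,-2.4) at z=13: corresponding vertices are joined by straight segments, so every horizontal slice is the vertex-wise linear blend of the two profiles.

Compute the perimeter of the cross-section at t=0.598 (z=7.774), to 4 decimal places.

Perimeter at t=0.598: 30.2878

Cross-section at t=0.598: each vertex is (1-t)·p0[i] + t·p1[i].
  v1: (1-0.598)·(4.29,1.06) + 0.598·(3.46,0.4) = (3.7937,0.6653)
  v2: (1-0.598)·(0.34,4.68) + 0.598·(-1.58,3.28) = (-0.8082,3.8428)
  v3: (1-0.598)·(-2.37,3.43) + 0.598·(-5.53,4.35) = (-4.2597,3.9802)
  v4: (1-0.598)·(-2.26,-0.01) + 0.598·(-9.31,-0.97) = (-6.4759,-0.5841)
  v5: (1-0.598)·(-1.37,-2.58) + 0.598·(-5.02,-6.82) = (-3.5527,-5.1155)
  v6: (1-0.598)·(-0.64,-3.73) + 0.598·(-2.95,-7.11) = (-2.0214,-5.7512)
  v7: (1-0.598)·(3.17,-0.9) + 0.598·(3.32,-2.4) = (3.2597,-1.7970)
Perimeter = Σ |v_{i+1} − v_i|:
  edge 1→2: √(-4.6018² + 3.1775²) = 5.5922 (running 5.5922)
  edge 2→3: √(-3.4515² + 0.1374²) = 3.4543 (running 9.0465)
  edge 3→4: √(-2.2162² + -4.5642²) = 5.0738 (running 14.1203)
  edge 4→5: √(2.9232² + -4.5314²) = 5.3925 (running 19.5128)
  edge 5→6: √(1.5313² + -0.6357²) = 1.6580 (running 21.1709)
  edge 6→7: √(5.2811² + 3.9542²) = 6.5974 (running 27.7683)
  edge 7→1: √(0.5340² + 2.4623²) = 2.5196 (running 30.2878)
Perimeter = 30.2878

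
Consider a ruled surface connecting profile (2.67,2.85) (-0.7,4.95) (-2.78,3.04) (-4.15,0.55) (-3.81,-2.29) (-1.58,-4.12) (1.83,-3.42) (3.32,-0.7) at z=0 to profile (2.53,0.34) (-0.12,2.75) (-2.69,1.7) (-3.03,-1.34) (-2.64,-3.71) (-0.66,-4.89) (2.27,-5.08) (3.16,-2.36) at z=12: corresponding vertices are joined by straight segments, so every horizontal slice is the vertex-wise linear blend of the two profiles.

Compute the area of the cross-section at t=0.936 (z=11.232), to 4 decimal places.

Area at t=0.936: 37.3321

Cross-section at t=0.936: each vertex is (1-t)·p0[i] + t·p1[i].
  v1: (1-0.936)·(2.67,2.85) + 0.936·(2.53,0.34) = (2.5390,0.5006)
  v2: (1-0.936)·(-0.7,4.95) + 0.936·(-0.12,2.75) = (-0.1571,2.8908)
  v3: (1-0.936)·(-2.78,3.04) + 0.936·(-2.69,1.7) = (-2.6958,1.7858)
  v4: (1-0.936)·(-4.15,0.55) + 0.936·(-3.03,-1.34) = (-3.1017,-1.2190)
  v5: (1-0.936)·(-3.81,-2.29) + 0.936·(-2.64,-3.71) = (-2.7149,-3.6191)
  v6: (1-0.936)·(-1.58,-4.12) + 0.936·(-0.66,-4.89) = (-0.7189,-4.8407)
  v7: (1-0.936)·(1.83,-3.42) + 0.936·(2.27,-5.08) = (2.2418,-4.9738)
  v8: (1-0.936)·(3.32,-0.7) + 0.936·(3.16,-2.36) = (3.1702,-2.2538)
Shoelace sum Σ(x_i·y_{i+1} − x_{i+1}·y_i):
  i=1: 2.5390·2.8908 − -0.1571·0.5006 = +7.4183 (running +7.4183)
  i=2: -0.1571·1.7858 − -2.6958·2.8908 = +7.5123 (running +14.9306)
  i=3: -2.6958·-1.2190 − -3.1017·1.7858 = +8.8251 (running +23.7557)
  i=4: -3.1017·-3.6191 − -2.7149·-1.2190 = +7.9158 (running +31.6715)
  i=5: -2.7149·-4.8407 − -0.7189·-3.6191 = +10.5403 (running +42.2118)
  i=6: -0.7189·-4.9738 − 2.2418·-4.8407 = +14.4277 (running +56.6394)
  i=7: 2.2418·-2.2538 − 3.1702·-4.9738 = +10.7154 (running +67.3549)
  i=8: 3.1702·0.5006 − 2.5390·-2.2538 = +7.3094 (running +74.6642)
Area = |Σ|/2 = |74.6642|/2 = 37.3321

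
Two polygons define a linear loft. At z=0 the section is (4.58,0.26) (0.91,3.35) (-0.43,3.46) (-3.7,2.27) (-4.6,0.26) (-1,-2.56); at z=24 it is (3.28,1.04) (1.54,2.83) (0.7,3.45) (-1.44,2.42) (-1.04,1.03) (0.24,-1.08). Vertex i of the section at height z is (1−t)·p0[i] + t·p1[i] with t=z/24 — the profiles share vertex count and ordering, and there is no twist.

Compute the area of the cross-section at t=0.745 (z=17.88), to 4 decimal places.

Cross-section at t=0.745: each vertex is (1-t)·p0[i] + t·p1[i].
  v1: (1-0.745)·(4.58,0.26) + 0.745·(3.28,1.04) = (3.6115,0.8411)
  v2: (1-0.745)·(0.91,3.35) + 0.745·(1.54,2.83) = (1.3794,2.9626)
  v3: (1-0.745)·(-0.43,3.46) + 0.745·(0.7,3.45) = (0.4118,3.4526)
  v4: (1-0.745)·(-3.7,2.27) + 0.745·(-1.44,2.42) = (-2.0163,2.3817)
  v5: (1-0.745)·(-4.6,0.26) + 0.745·(-1.04,1.03) = (-1.9478,0.8337)
  v6: (1-0.745)·(-1,-2.56) + 0.745·(0.24,-1.08) = (-0.0762,-1.4574)
Shoelace sum Σ(x_i·y_{i+1} − x_{i+1}·y_i):
  i=1: 3.6115·2.9626 − 1.3794·0.8411 = +9.5393 (running +9.5393)
  i=2: 1.3794·3.4526 − 0.4118·2.9626 = +3.5421 (running +13.0814)
  i=3: 0.4118·2.3817 − -2.0163·3.4526 = +7.9423 (running +21.0237)
  i=4: -2.0163·0.8337 − -1.9478·2.3817 = +2.9583 (running +23.9820)
  i=5: -1.9478·-1.4574 − -0.0762·0.8337 = +2.9022 (running +26.8842)
  i=6: -0.0762·0.8411 − 3.6115·-1.4574 = +5.1993 (running +32.0835)
Area = |Σ|/2 = |32.0835|/2 = 16.0418

Area at t=0.745: 16.0418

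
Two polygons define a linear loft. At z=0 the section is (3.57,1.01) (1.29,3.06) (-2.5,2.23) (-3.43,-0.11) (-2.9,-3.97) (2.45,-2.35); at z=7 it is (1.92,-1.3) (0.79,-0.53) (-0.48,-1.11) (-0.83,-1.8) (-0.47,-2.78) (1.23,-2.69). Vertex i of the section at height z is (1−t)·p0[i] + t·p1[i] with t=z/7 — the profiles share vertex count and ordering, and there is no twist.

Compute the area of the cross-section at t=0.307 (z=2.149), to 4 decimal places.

Cross-section at t=0.307: each vertex is (1-t)·p0[i] + t·p1[i].
  v1: (1-0.307)·(3.57,1.01) + 0.307·(1.92,-1.3) = (3.0635,0.3008)
  v2: (1-0.307)·(1.29,3.06) + 0.307·(0.79,-0.53) = (1.1365,1.9579)
  v3: (1-0.307)·(-2.5,2.23) + 0.307·(-0.48,-1.11) = (-1.8799,1.2046)
  v4: (1-0.307)·(-3.43,-0.11) + 0.307·(-0.83,-1.8) = (-2.6318,-0.6288)
  v5: (1-0.307)·(-2.9,-3.97) + 0.307·(-0.47,-2.78) = (-2.1540,-3.6047)
  v6: (1-0.307)·(2.45,-2.35) + 0.307·(1.23,-2.69) = (2.0755,-2.4544)
Shoelace sum Σ(x_i·y_{i+1} − x_{i+1}·y_i):
  i=1: 3.0635·1.9579 − 1.1365·0.3008 = +5.6559 (running +5.6559)
  i=2: 1.1365·1.2046 − -1.8799·1.9579 = +5.0496 (running +10.7055)
  i=3: -1.8799·-0.6288 − -2.6318·1.2046 = +4.3524 (running +15.0579)
  i=4: -2.6318·-3.6047 − -2.1540·-0.6288 = +8.1323 (running +23.1902)
  i=5: -2.1540·-2.4544 − 2.0755·-3.6047 = +12.7681 (running +35.9583)
  i=6: 2.0755·0.3008 − 3.0635·-2.4544 = +8.1432 (running +44.1015)
Area = |Σ|/2 = |44.1015|/2 = 22.0508

Area at t=0.307: 22.0508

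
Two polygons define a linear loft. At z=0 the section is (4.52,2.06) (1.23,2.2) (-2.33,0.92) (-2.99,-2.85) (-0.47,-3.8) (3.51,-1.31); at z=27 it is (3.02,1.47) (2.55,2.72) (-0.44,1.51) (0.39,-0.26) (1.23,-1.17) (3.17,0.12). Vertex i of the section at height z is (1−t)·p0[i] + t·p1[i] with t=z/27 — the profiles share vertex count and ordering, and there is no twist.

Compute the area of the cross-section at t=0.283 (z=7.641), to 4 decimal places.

Area at t=0.283: 22.6865

Cross-section at t=0.283: each vertex is (1-t)·p0[i] + t·p1[i].
  v1: (1-0.283)·(4.52,2.06) + 0.283·(3.02,1.47) = (4.0955,1.8930)
  v2: (1-0.283)·(1.23,2.2) + 0.283·(2.55,2.72) = (1.6036,2.3472)
  v3: (1-0.283)·(-2.33,0.92) + 0.283·(-0.44,1.51) = (-1.7951,1.0870)
  v4: (1-0.283)·(-2.99,-2.85) + 0.283·(0.39,-0.26) = (-2.0335,-2.1170)
  v5: (1-0.283)·(-0.47,-3.8) + 0.283·(1.23,-1.17) = (0.0111,-3.0557)
  v6: (1-0.283)·(3.51,-1.31) + 0.283·(3.17,0.12) = (3.4138,-0.9053)
Shoelace sum Σ(x_i·y_{i+1} − x_{i+1}·y_i):
  i=1: 4.0955·2.3472 − 1.6036·1.8930 = +6.5772 (running +6.5772)
  i=2: 1.6036·1.0870 − -1.7951·2.3472 = +5.9565 (running +12.5337)
  i=3: -1.7951·-2.1170 − -2.0335·1.0870 = +6.0107 (running +18.5443)
  i=4: -2.0335·-3.0557 − 0.0111·-2.1170 = +6.2372 (running +24.7815)
  i=5: 0.0111·-0.9053 − 3.4138·-3.0557 = +10.4215 (running +35.2030)
  i=6: 3.4138·1.8930 − 4.0955·-0.9053 = +10.1701 (running +45.3731)
Area = |Σ|/2 = |45.3731|/2 = 22.6865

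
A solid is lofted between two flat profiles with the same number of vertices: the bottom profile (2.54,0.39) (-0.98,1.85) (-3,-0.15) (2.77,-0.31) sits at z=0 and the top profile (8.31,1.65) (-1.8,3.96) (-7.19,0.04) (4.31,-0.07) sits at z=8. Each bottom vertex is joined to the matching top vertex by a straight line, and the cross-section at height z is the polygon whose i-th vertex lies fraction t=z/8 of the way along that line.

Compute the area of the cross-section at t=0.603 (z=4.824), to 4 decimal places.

Area at t=0.603: 22.0448

Cross-section at t=0.603: each vertex is (1-t)·p0[i] + t·p1[i].
  v1: (1-0.603)·(2.54,0.39) + 0.603·(8.31,1.65) = (6.0193,1.1498)
  v2: (1-0.603)·(-0.98,1.85) + 0.603·(-1.8,3.96) = (-1.4745,3.1223)
  v3: (1-0.603)·(-3,-0.15) + 0.603·(-7.19,0.04) = (-5.5266,-0.0354)
  v4: (1-0.603)·(2.77,-0.31) + 0.603·(4.31,-0.07) = (3.6986,-0.1653)
Shoelace sum Σ(x_i·y_{i+1} − x_{i+1}·y_i):
  i=1: 6.0193·3.1223 − -1.4745·1.1498 = +20.4896 (running +20.4896)
  i=2: -1.4745·-0.0354 − -5.5266·3.1223 = +17.3080 (running +37.7976)
  i=3: -5.5266·-0.1653 − 3.6986·-0.0354 = +1.0445 (running +38.8421)
  i=4: 3.6986·1.1498 − 6.0193·-0.1653 = +5.2475 (running +44.0895)
Area = |Σ|/2 = |44.0895|/2 = 22.0448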